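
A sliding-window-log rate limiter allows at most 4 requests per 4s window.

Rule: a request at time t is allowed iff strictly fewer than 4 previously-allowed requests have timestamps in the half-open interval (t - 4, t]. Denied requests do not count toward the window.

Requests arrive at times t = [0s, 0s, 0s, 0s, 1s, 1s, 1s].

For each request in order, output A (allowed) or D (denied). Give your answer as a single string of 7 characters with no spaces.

Answer: AAAADDD

Derivation:
Tracking allowed requests in the window:
  req#1 t=0s: ALLOW
  req#2 t=0s: ALLOW
  req#3 t=0s: ALLOW
  req#4 t=0s: ALLOW
  req#5 t=1s: DENY
  req#6 t=1s: DENY
  req#7 t=1s: DENY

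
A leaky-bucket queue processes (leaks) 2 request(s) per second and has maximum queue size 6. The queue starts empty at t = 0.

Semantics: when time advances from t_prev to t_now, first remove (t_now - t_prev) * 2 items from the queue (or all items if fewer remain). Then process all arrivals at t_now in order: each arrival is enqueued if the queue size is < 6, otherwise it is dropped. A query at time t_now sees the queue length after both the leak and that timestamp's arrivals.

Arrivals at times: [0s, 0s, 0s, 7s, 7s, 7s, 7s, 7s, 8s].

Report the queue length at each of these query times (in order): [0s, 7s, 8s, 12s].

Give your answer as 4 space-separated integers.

Queue lengths at query times:
  query t=0s: backlog = 3
  query t=7s: backlog = 5
  query t=8s: backlog = 4
  query t=12s: backlog = 0

Answer: 3 5 4 0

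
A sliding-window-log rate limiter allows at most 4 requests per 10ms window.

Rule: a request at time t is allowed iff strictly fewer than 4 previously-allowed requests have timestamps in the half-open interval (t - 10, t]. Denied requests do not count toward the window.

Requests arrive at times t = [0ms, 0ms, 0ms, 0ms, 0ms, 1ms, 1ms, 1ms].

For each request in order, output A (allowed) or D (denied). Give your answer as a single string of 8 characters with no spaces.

Answer: AAAADDDD

Derivation:
Tracking allowed requests in the window:
  req#1 t=0ms: ALLOW
  req#2 t=0ms: ALLOW
  req#3 t=0ms: ALLOW
  req#4 t=0ms: ALLOW
  req#5 t=0ms: DENY
  req#6 t=1ms: DENY
  req#7 t=1ms: DENY
  req#8 t=1ms: DENY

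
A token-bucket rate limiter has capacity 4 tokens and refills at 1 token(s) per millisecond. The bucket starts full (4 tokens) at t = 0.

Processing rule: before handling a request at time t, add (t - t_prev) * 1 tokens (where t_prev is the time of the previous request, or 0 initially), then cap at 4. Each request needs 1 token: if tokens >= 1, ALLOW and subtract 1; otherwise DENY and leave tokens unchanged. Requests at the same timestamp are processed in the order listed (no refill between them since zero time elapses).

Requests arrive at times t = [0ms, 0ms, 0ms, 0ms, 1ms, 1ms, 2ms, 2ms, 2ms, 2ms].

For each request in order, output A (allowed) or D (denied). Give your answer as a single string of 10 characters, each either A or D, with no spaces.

Simulating step by step:
  req#1 t=0ms: ALLOW
  req#2 t=0ms: ALLOW
  req#3 t=0ms: ALLOW
  req#4 t=0ms: ALLOW
  req#5 t=1ms: ALLOW
  req#6 t=1ms: DENY
  req#7 t=2ms: ALLOW
  req#8 t=2ms: DENY
  req#9 t=2ms: DENY
  req#10 t=2ms: DENY

Answer: AAAAADADDD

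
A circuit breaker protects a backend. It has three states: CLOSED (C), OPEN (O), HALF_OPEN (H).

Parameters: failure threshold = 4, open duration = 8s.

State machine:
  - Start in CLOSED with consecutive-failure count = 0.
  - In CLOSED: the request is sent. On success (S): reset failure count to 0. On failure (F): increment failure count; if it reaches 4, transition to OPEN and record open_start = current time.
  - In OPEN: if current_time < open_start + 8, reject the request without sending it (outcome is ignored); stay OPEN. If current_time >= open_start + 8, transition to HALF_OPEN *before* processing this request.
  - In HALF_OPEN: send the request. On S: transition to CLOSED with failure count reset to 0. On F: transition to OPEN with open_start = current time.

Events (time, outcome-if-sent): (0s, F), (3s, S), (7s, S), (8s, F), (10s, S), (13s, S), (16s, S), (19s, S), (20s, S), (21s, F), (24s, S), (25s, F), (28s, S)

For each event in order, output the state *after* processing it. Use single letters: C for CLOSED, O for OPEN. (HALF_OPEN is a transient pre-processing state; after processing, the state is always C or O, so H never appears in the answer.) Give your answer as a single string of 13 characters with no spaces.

State after each event:
  event#1 t=0s outcome=F: state=CLOSED
  event#2 t=3s outcome=S: state=CLOSED
  event#3 t=7s outcome=S: state=CLOSED
  event#4 t=8s outcome=F: state=CLOSED
  event#5 t=10s outcome=S: state=CLOSED
  event#6 t=13s outcome=S: state=CLOSED
  event#7 t=16s outcome=S: state=CLOSED
  event#8 t=19s outcome=S: state=CLOSED
  event#9 t=20s outcome=S: state=CLOSED
  event#10 t=21s outcome=F: state=CLOSED
  event#11 t=24s outcome=S: state=CLOSED
  event#12 t=25s outcome=F: state=CLOSED
  event#13 t=28s outcome=S: state=CLOSED

Answer: CCCCCCCCCCCCC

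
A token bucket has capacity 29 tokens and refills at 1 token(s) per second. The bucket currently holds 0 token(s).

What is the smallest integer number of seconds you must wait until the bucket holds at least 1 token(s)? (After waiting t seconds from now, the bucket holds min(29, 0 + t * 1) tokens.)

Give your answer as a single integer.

Need 0 + t * 1 >= 1, so t >= 1/1.
Smallest integer t = ceil(1/1) = 1.

Answer: 1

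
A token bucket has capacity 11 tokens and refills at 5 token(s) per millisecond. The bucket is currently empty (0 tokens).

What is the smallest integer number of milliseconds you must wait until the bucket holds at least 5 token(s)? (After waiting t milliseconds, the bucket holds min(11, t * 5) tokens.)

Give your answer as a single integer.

Answer: 1

Derivation:
Need t * 5 >= 5, so t >= 5/5.
Smallest integer t = ceil(5/5) = 1.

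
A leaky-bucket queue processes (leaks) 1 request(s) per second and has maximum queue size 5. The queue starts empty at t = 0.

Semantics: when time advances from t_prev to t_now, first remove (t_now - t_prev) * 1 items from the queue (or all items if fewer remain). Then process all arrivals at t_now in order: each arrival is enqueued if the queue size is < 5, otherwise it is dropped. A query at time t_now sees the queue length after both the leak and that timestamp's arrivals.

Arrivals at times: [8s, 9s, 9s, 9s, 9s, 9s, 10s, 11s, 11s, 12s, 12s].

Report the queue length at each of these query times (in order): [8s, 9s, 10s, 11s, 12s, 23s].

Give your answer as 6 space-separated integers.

Answer: 1 5 5 5 5 0

Derivation:
Queue lengths at query times:
  query t=8s: backlog = 1
  query t=9s: backlog = 5
  query t=10s: backlog = 5
  query t=11s: backlog = 5
  query t=12s: backlog = 5
  query t=23s: backlog = 0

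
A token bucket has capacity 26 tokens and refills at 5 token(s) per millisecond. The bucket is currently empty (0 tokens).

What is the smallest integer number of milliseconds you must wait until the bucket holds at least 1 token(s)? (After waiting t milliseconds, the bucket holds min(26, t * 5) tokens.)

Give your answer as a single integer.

Answer: 1

Derivation:
Need t * 5 >= 1, so t >= 1/5.
Smallest integer t = ceil(1/5) = 1.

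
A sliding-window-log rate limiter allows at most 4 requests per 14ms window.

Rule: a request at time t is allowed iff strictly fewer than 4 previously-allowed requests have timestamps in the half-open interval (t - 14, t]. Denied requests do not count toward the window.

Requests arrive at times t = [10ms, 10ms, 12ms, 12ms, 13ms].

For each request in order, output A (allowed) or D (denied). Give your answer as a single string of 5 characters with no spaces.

Tracking allowed requests in the window:
  req#1 t=10ms: ALLOW
  req#2 t=10ms: ALLOW
  req#3 t=12ms: ALLOW
  req#4 t=12ms: ALLOW
  req#5 t=13ms: DENY

Answer: AAAAD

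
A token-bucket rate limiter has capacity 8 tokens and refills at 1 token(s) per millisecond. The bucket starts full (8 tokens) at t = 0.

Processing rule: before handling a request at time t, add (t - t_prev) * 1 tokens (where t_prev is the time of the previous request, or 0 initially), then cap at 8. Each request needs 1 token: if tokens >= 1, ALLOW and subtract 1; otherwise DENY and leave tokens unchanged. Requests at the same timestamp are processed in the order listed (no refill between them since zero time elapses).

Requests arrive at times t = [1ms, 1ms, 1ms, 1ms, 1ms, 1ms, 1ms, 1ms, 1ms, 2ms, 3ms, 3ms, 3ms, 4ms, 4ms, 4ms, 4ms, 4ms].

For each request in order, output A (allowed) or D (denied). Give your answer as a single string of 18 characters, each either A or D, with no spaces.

Simulating step by step:
  req#1 t=1ms: ALLOW
  req#2 t=1ms: ALLOW
  req#3 t=1ms: ALLOW
  req#4 t=1ms: ALLOW
  req#5 t=1ms: ALLOW
  req#6 t=1ms: ALLOW
  req#7 t=1ms: ALLOW
  req#8 t=1ms: ALLOW
  req#9 t=1ms: DENY
  req#10 t=2ms: ALLOW
  req#11 t=3ms: ALLOW
  req#12 t=3ms: DENY
  req#13 t=3ms: DENY
  req#14 t=4ms: ALLOW
  req#15 t=4ms: DENY
  req#16 t=4ms: DENY
  req#17 t=4ms: DENY
  req#18 t=4ms: DENY

Answer: AAAAAAAADAADDADDDD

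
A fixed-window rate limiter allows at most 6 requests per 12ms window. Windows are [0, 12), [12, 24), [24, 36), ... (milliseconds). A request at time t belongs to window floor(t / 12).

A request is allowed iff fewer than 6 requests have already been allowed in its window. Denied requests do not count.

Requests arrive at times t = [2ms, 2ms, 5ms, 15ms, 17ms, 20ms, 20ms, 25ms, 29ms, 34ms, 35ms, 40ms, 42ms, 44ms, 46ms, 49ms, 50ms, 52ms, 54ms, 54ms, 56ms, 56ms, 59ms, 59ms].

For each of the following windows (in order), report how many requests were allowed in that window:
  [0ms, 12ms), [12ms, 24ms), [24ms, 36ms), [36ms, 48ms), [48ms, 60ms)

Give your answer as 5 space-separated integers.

Answer: 3 4 4 4 6

Derivation:
Processing requests:
  req#1 t=2ms (window 0): ALLOW
  req#2 t=2ms (window 0): ALLOW
  req#3 t=5ms (window 0): ALLOW
  req#4 t=15ms (window 1): ALLOW
  req#5 t=17ms (window 1): ALLOW
  req#6 t=20ms (window 1): ALLOW
  req#7 t=20ms (window 1): ALLOW
  req#8 t=25ms (window 2): ALLOW
  req#9 t=29ms (window 2): ALLOW
  req#10 t=34ms (window 2): ALLOW
  req#11 t=35ms (window 2): ALLOW
  req#12 t=40ms (window 3): ALLOW
  req#13 t=42ms (window 3): ALLOW
  req#14 t=44ms (window 3): ALLOW
  req#15 t=46ms (window 3): ALLOW
  req#16 t=49ms (window 4): ALLOW
  req#17 t=50ms (window 4): ALLOW
  req#18 t=52ms (window 4): ALLOW
  req#19 t=54ms (window 4): ALLOW
  req#20 t=54ms (window 4): ALLOW
  req#21 t=56ms (window 4): ALLOW
  req#22 t=56ms (window 4): DENY
  req#23 t=59ms (window 4): DENY
  req#24 t=59ms (window 4): DENY

Allowed counts by window: 3 4 4 4 6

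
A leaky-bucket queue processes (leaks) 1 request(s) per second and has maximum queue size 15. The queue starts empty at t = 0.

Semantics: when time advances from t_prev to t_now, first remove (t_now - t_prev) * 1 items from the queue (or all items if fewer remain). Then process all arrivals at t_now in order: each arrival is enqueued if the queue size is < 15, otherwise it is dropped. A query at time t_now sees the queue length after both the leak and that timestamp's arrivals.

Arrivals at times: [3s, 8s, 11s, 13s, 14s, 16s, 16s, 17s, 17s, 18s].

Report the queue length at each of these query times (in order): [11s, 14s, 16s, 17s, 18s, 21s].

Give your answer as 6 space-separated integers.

Queue lengths at query times:
  query t=11s: backlog = 1
  query t=14s: backlog = 1
  query t=16s: backlog = 2
  query t=17s: backlog = 3
  query t=18s: backlog = 3
  query t=21s: backlog = 0

Answer: 1 1 2 3 3 0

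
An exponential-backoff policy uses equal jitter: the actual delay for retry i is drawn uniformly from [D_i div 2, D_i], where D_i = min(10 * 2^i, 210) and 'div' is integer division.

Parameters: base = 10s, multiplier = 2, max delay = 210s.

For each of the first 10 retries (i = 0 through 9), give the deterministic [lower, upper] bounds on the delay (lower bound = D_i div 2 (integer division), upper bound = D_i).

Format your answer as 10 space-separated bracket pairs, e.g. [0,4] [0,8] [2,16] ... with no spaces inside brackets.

Computing bounds per retry:
  i=0: D_i=min(10*2^0,210)=10, bounds=[5,10]
  i=1: D_i=min(10*2^1,210)=20, bounds=[10,20]
  i=2: D_i=min(10*2^2,210)=40, bounds=[20,40]
  i=3: D_i=min(10*2^3,210)=80, bounds=[40,80]
  i=4: D_i=min(10*2^4,210)=160, bounds=[80,160]
  i=5: D_i=min(10*2^5,210)=210, bounds=[105,210]
  i=6: D_i=min(10*2^6,210)=210, bounds=[105,210]
  i=7: D_i=min(10*2^7,210)=210, bounds=[105,210]
  i=8: D_i=min(10*2^8,210)=210, bounds=[105,210]
  i=9: D_i=min(10*2^9,210)=210, bounds=[105,210]

Answer: [5,10] [10,20] [20,40] [40,80] [80,160] [105,210] [105,210] [105,210] [105,210] [105,210]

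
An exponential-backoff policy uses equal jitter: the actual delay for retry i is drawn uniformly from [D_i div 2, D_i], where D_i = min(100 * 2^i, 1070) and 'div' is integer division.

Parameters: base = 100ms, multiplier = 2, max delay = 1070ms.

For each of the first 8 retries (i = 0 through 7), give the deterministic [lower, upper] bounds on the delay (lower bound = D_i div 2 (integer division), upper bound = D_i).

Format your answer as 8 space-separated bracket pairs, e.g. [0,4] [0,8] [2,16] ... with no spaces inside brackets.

Answer: [50,100] [100,200] [200,400] [400,800] [535,1070] [535,1070] [535,1070] [535,1070]

Derivation:
Computing bounds per retry:
  i=0: D_i=min(100*2^0,1070)=100, bounds=[50,100]
  i=1: D_i=min(100*2^1,1070)=200, bounds=[100,200]
  i=2: D_i=min(100*2^2,1070)=400, bounds=[200,400]
  i=3: D_i=min(100*2^3,1070)=800, bounds=[400,800]
  i=4: D_i=min(100*2^4,1070)=1070, bounds=[535,1070]
  i=5: D_i=min(100*2^5,1070)=1070, bounds=[535,1070]
  i=6: D_i=min(100*2^6,1070)=1070, bounds=[535,1070]
  i=7: D_i=min(100*2^7,1070)=1070, bounds=[535,1070]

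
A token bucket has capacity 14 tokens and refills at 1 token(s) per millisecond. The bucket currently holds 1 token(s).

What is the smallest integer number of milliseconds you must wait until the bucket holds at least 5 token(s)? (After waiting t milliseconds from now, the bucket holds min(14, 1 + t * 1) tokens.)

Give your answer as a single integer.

Answer: 4

Derivation:
Need 1 + t * 1 >= 5, so t >= 4/1.
Smallest integer t = ceil(4/1) = 4.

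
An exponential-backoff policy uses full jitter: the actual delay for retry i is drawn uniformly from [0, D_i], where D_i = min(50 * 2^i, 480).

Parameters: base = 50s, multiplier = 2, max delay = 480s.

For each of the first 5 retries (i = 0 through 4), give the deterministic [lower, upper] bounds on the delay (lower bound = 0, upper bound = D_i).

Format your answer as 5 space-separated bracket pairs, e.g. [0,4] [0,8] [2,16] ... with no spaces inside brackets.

Computing bounds per retry:
  i=0: D_i=min(50*2^0,480)=50, bounds=[0,50]
  i=1: D_i=min(50*2^1,480)=100, bounds=[0,100]
  i=2: D_i=min(50*2^2,480)=200, bounds=[0,200]
  i=3: D_i=min(50*2^3,480)=400, bounds=[0,400]
  i=4: D_i=min(50*2^4,480)=480, bounds=[0,480]

Answer: [0,50] [0,100] [0,200] [0,400] [0,480]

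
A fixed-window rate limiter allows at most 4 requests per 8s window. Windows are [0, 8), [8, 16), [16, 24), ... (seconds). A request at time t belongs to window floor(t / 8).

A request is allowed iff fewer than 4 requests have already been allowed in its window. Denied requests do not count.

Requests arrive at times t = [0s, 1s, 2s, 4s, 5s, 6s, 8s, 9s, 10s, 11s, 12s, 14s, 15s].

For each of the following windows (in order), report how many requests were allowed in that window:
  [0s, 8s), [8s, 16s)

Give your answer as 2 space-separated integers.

Answer: 4 4

Derivation:
Processing requests:
  req#1 t=0s (window 0): ALLOW
  req#2 t=1s (window 0): ALLOW
  req#3 t=2s (window 0): ALLOW
  req#4 t=4s (window 0): ALLOW
  req#5 t=5s (window 0): DENY
  req#6 t=6s (window 0): DENY
  req#7 t=8s (window 1): ALLOW
  req#8 t=9s (window 1): ALLOW
  req#9 t=10s (window 1): ALLOW
  req#10 t=11s (window 1): ALLOW
  req#11 t=12s (window 1): DENY
  req#12 t=14s (window 1): DENY
  req#13 t=15s (window 1): DENY

Allowed counts by window: 4 4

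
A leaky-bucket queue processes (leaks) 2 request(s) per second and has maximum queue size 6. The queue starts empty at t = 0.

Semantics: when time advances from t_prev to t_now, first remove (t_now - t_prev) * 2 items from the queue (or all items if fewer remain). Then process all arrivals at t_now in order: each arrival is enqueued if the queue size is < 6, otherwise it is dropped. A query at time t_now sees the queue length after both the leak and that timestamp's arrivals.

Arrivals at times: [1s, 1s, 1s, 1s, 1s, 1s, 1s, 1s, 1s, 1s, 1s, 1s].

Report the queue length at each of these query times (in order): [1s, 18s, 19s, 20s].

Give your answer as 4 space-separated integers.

Answer: 6 0 0 0

Derivation:
Queue lengths at query times:
  query t=1s: backlog = 6
  query t=18s: backlog = 0
  query t=19s: backlog = 0
  query t=20s: backlog = 0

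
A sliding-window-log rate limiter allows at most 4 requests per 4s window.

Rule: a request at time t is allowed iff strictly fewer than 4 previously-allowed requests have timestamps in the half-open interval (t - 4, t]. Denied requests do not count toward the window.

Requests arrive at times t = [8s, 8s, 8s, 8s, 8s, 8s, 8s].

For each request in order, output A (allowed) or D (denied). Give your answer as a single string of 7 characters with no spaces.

Answer: AAAADDD

Derivation:
Tracking allowed requests in the window:
  req#1 t=8s: ALLOW
  req#2 t=8s: ALLOW
  req#3 t=8s: ALLOW
  req#4 t=8s: ALLOW
  req#5 t=8s: DENY
  req#6 t=8s: DENY
  req#7 t=8s: DENY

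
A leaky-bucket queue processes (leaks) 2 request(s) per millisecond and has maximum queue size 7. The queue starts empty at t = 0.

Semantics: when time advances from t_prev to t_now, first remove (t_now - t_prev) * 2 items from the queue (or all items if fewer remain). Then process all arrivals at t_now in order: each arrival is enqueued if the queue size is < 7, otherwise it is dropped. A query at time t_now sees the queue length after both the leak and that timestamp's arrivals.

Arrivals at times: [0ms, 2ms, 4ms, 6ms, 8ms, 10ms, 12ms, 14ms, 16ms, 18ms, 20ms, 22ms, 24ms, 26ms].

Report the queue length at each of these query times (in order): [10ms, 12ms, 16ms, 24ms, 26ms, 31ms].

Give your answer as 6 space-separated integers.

Queue lengths at query times:
  query t=10ms: backlog = 1
  query t=12ms: backlog = 1
  query t=16ms: backlog = 1
  query t=24ms: backlog = 1
  query t=26ms: backlog = 1
  query t=31ms: backlog = 0

Answer: 1 1 1 1 1 0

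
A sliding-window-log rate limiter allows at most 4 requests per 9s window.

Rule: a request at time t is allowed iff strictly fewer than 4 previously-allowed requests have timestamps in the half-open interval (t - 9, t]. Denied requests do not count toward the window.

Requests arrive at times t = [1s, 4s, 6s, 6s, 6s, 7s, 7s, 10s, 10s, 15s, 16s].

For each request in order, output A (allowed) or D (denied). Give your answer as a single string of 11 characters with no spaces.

Tracking allowed requests in the window:
  req#1 t=1s: ALLOW
  req#2 t=4s: ALLOW
  req#3 t=6s: ALLOW
  req#4 t=6s: ALLOW
  req#5 t=6s: DENY
  req#6 t=7s: DENY
  req#7 t=7s: DENY
  req#8 t=10s: ALLOW
  req#9 t=10s: DENY
  req#10 t=15s: ALLOW
  req#11 t=16s: ALLOW

Answer: AAAADDDADAA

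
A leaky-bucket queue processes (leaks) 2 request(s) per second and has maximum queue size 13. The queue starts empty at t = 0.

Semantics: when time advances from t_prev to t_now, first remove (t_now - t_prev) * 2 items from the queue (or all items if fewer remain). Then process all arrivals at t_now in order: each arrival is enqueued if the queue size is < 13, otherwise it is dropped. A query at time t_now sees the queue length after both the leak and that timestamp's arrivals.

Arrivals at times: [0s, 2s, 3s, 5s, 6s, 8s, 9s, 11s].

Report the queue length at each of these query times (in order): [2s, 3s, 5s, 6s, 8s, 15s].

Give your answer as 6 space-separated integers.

Queue lengths at query times:
  query t=2s: backlog = 1
  query t=3s: backlog = 1
  query t=5s: backlog = 1
  query t=6s: backlog = 1
  query t=8s: backlog = 1
  query t=15s: backlog = 0

Answer: 1 1 1 1 1 0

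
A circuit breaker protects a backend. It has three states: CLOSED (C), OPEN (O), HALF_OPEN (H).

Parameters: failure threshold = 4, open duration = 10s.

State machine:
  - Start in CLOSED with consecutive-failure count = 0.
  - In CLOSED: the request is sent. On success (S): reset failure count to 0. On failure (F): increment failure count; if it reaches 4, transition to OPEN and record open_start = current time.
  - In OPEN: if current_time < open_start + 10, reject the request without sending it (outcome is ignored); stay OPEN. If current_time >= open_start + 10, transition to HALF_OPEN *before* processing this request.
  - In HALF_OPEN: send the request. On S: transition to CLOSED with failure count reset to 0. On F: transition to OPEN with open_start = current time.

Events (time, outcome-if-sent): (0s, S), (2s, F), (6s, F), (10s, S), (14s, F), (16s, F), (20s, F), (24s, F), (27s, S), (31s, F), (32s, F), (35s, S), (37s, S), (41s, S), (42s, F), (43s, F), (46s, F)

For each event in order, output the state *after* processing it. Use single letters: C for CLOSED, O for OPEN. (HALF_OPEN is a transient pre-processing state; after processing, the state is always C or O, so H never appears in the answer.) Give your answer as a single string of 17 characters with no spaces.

Answer: CCCCCCCOOOOCCCCCC

Derivation:
State after each event:
  event#1 t=0s outcome=S: state=CLOSED
  event#2 t=2s outcome=F: state=CLOSED
  event#3 t=6s outcome=F: state=CLOSED
  event#4 t=10s outcome=S: state=CLOSED
  event#5 t=14s outcome=F: state=CLOSED
  event#6 t=16s outcome=F: state=CLOSED
  event#7 t=20s outcome=F: state=CLOSED
  event#8 t=24s outcome=F: state=OPEN
  event#9 t=27s outcome=S: state=OPEN
  event#10 t=31s outcome=F: state=OPEN
  event#11 t=32s outcome=F: state=OPEN
  event#12 t=35s outcome=S: state=CLOSED
  event#13 t=37s outcome=S: state=CLOSED
  event#14 t=41s outcome=S: state=CLOSED
  event#15 t=42s outcome=F: state=CLOSED
  event#16 t=43s outcome=F: state=CLOSED
  event#17 t=46s outcome=F: state=CLOSED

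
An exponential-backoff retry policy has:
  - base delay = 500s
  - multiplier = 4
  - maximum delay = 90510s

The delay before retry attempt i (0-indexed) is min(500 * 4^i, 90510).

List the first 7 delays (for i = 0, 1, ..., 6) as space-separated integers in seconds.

Answer: 500 2000 8000 32000 90510 90510 90510

Derivation:
Computing each delay:
  i=0: min(500*4^0, 90510) = 500
  i=1: min(500*4^1, 90510) = 2000
  i=2: min(500*4^2, 90510) = 8000
  i=3: min(500*4^3, 90510) = 32000
  i=4: min(500*4^4, 90510) = 90510
  i=5: min(500*4^5, 90510) = 90510
  i=6: min(500*4^6, 90510) = 90510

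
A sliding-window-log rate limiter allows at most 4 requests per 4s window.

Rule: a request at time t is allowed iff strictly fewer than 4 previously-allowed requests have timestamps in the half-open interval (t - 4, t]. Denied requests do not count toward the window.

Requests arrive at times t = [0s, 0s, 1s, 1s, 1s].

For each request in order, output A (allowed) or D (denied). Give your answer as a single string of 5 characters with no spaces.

Answer: AAAAD

Derivation:
Tracking allowed requests in the window:
  req#1 t=0s: ALLOW
  req#2 t=0s: ALLOW
  req#3 t=1s: ALLOW
  req#4 t=1s: ALLOW
  req#5 t=1s: DENY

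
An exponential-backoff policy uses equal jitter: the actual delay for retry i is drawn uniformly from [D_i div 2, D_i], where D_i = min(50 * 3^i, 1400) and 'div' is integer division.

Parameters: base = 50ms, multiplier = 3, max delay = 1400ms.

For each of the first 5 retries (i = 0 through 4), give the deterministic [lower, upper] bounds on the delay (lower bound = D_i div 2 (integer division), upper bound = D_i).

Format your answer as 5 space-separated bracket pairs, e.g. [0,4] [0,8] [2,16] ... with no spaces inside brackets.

Computing bounds per retry:
  i=0: D_i=min(50*3^0,1400)=50, bounds=[25,50]
  i=1: D_i=min(50*3^1,1400)=150, bounds=[75,150]
  i=2: D_i=min(50*3^2,1400)=450, bounds=[225,450]
  i=3: D_i=min(50*3^3,1400)=1350, bounds=[675,1350]
  i=4: D_i=min(50*3^4,1400)=1400, bounds=[700,1400]

Answer: [25,50] [75,150] [225,450] [675,1350] [700,1400]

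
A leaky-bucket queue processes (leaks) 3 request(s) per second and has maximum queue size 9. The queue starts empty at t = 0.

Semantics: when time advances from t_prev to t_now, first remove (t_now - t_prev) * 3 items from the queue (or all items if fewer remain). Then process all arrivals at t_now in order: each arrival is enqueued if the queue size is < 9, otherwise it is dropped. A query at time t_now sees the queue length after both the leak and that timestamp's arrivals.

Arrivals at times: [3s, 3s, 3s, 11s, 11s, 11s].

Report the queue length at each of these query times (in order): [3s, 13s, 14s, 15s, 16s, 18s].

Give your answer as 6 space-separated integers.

Queue lengths at query times:
  query t=3s: backlog = 3
  query t=13s: backlog = 0
  query t=14s: backlog = 0
  query t=15s: backlog = 0
  query t=16s: backlog = 0
  query t=18s: backlog = 0

Answer: 3 0 0 0 0 0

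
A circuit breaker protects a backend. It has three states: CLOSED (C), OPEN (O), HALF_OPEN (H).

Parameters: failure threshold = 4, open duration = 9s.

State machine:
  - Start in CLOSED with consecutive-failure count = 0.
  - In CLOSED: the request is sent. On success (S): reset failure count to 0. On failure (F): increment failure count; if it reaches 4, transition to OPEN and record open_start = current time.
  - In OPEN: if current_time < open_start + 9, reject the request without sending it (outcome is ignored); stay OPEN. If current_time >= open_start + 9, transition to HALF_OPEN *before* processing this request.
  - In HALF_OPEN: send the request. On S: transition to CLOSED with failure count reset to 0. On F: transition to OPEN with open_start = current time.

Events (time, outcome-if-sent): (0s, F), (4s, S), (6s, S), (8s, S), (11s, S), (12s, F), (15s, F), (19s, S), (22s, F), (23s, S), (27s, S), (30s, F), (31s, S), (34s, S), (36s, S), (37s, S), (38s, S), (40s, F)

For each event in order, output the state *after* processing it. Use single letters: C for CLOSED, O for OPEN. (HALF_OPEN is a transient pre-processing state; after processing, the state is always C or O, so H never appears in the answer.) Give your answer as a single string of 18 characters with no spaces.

State after each event:
  event#1 t=0s outcome=F: state=CLOSED
  event#2 t=4s outcome=S: state=CLOSED
  event#3 t=6s outcome=S: state=CLOSED
  event#4 t=8s outcome=S: state=CLOSED
  event#5 t=11s outcome=S: state=CLOSED
  event#6 t=12s outcome=F: state=CLOSED
  event#7 t=15s outcome=F: state=CLOSED
  event#8 t=19s outcome=S: state=CLOSED
  event#9 t=22s outcome=F: state=CLOSED
  event#10 t=23s outcome=S: state=CLOSED
  event#11 t=27s outcome=S: state=CLOSED
  event#12 t=30s outcome=F: state=CLOSED
  event#13 t=31s outcome=S: state=CLOSED
  event#14 t=34s outcome=S: state=CLOSED
  event#15 t=36s outcome=S: state=CLOSED
  event#16 t=37s outcome=S: state=CLOSED
  event#17 t=38s outcome=S: state=CLOSED
  event#18 t=40s outcome=F: state=CLOSED

Answer: CCCCCCCCCCCCCCCCCC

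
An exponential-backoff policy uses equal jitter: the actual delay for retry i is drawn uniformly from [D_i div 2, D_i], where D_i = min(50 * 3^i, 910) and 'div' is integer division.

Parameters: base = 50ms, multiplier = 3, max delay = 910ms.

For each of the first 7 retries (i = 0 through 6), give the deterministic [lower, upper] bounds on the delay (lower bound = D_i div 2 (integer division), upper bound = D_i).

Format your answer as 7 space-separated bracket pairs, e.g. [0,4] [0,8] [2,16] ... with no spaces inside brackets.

Answer: [25,50] [75,150] [225,450] [455,910] [455,910] [455,910] [455,910]

Derivation:
Computing bounds per retry:
  i=0: D_i=min(50*3^0,910)=50, bounds=[25,50]
  i=1: D_i=min(50*3^1,910)=150, bounds=[75,150]
  i=2: D_i=min(50*3^2,910)=450, bounds=[225,450]
  i=3: D_i=min(50*3^3,910)=910, bounds=[455,910]
  i=4: D_i=min(50*3^4,910)=910, bounds=[455,910]
  i=5: D_i=min(50*3^5,910)=910, bounds=[455,910]
  i=6: D_i=min(50*3^6,910)=910, bounds=[455,910]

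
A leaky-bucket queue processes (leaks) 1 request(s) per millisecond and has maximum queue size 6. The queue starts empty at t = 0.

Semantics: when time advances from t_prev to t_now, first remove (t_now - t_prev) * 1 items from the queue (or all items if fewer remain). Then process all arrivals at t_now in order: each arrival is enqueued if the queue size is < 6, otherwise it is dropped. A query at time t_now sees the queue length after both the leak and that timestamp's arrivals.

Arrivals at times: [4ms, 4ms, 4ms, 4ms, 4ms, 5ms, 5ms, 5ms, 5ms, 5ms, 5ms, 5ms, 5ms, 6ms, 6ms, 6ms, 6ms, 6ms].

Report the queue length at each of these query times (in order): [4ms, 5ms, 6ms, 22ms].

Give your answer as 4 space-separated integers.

Queue lengths at query times:
  query t=4ms: backlog = 5
  query t=5ms: backlog = 6
  query t=6ms: backlog = 6
  query t=22ms: backlog = 0

Answer: 5 6 6 0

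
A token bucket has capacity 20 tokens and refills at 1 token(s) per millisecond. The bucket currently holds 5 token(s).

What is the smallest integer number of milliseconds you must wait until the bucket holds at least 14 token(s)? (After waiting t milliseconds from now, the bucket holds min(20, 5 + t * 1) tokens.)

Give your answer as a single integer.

Answer: 9

Derivation:
Need 5 + t * 1 >= 14, so t >= 9/1.
Smallest integer t = ceil(9/1) = 9.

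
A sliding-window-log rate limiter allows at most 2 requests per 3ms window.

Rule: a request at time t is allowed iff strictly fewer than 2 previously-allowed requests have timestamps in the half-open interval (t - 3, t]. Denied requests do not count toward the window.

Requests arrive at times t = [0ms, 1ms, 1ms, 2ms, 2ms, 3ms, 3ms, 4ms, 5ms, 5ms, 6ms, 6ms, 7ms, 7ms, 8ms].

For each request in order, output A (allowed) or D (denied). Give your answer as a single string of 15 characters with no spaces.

Answer: AADDDADADDADADD

Derivation:
Tracking allowed requests in the window:
  req#1 t=0ms: ALLOW
  req#2 t=1ms: ALLOW
  req#3 t=1ms: DENY
  req#4 t=2ms: DENY
  req#5 t=2ms: DENY
  req#6 t=3ms: ALLOW
  req#7 t=3ms: DENY
  req#8 t=4ms: ALLOW
  req#9 t=5ms: DENY
  req#10 t=5ms: DENY
  req#11 t=6ms: ALLOW
  req#12 t=6ms: DENY
  req#13 t=7ms: ALLOW
  req#14 t=7ms: DENY
  req#15 t=8ms: DENY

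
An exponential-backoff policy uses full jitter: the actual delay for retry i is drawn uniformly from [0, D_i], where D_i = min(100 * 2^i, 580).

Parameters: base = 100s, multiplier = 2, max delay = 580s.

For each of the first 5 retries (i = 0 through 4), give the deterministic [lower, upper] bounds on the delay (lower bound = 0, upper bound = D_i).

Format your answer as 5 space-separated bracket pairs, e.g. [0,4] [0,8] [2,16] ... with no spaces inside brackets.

Computing bounds per retry:
  i=0: D_i=min(100*2^0,580)=100, bounds=[0,100]
  i=1: D_i=min(100*2^1,580)=200, bounds=[0,200]
  i=2: D_i=min(100*2^2,580)=400, bounds=[0,400]
  i=3: D_i=min(100*2^3,580)=580, bounds=[0,580]
  i=4: D_i=min(100*2^4,580)=580, bounds=[0,580]

Answer: [0,100] [0,200] [0,400] [0,580] [0,580]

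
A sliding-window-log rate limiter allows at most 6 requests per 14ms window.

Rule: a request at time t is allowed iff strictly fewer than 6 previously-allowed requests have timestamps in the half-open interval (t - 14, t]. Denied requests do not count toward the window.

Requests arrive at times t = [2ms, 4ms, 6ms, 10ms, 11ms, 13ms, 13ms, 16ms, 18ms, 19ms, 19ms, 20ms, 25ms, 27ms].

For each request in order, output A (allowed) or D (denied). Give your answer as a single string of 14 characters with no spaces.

Tracking allowed requests in the window:
  req#1 t=2ms: ALLOW
  req#2 t=4ms: ALLOW
  req#3 t=6ms: ALLOW
  req#4 t=10ms: ALLOW
  req#5 t=11ms: ALLOW
  req#6 t=13ms: ALLOW
  req#7 t=13ms: DENY
  req#8 t=16ms: ALLOW
  req#9 t=18ms: ALLOW
  req#10 t=19ms: DENY
  req#11 t=19ms: DENY
  req#12 t=20ms: ALLOW
  req#13 t=25ms: ALLOW
  req#14 t=27ms: ALLOW

Answer: AAAAAADAADDAAA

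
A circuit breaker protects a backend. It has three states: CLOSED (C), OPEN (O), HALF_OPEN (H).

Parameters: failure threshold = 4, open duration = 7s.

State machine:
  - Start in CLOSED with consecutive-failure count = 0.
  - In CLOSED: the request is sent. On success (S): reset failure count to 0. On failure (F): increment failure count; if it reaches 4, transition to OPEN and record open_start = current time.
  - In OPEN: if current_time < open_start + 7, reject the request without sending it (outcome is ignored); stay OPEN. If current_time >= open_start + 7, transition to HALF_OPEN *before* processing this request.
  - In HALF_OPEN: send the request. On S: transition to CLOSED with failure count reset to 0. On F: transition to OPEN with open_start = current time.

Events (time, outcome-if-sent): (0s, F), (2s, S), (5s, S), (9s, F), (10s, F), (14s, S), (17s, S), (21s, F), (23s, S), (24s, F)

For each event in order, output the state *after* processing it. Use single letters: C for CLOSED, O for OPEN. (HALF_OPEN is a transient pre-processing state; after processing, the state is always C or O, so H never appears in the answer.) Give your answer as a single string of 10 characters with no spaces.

State after each event:
  event#1 t=0s outcome=F: state=CLOSED
  event#2 t=2s outcome=S: state=CLOSED
  event#3 t=5s outcome=S: state=CLOSED
  event#4 t=9s outcome=F: state=CLOSED
  event#5 t=10s outcome=F: state=CLOSED
  event#6 t=14s outcome=S: state=CLOSED
  event#7 t=17s outcome=S: state=CLOSED
  event#8 t=21s outcome=F: state=CLOSED
  event#9 t=23s outcome=S: state=CLOSED
  event#10 t=24s outcome=F: state=CLOSED

Answer: CCCCCCCCCC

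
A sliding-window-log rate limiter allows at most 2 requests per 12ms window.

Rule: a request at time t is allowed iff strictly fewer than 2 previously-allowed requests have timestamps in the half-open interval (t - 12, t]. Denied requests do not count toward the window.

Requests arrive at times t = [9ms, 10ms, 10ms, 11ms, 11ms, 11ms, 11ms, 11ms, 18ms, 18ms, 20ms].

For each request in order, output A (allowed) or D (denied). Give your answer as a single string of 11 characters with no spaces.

Answer: AADDDDDDDDD

Derivation:
Tracking allowed requests in the window:
  req#1 t=9ms: ALLOW
  req#2 t=10ms: ALLOW
  req#3 t=10ms: DENY
  req#4 t=11ms: DENY
  req#5 t=11ms: DENY
  req#6 t=11ms: DENY
  req#7 t=11ms: DENY
  req#8 t=11ms: DENY
  req#9 t=18ms: DENY
  req#10 t=18ms: DENY
  req#11 t=20ms: DENY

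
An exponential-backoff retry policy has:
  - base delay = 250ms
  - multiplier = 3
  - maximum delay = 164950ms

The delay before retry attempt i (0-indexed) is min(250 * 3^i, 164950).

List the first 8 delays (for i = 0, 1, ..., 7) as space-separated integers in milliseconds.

Answer: 250 750 2250 6750 20250 60750 164950 164950

Derivation:
Computing each delay:
  i=0: min(250*3^0, 164950) = 250
  i=1: min(250*3^1, 164950) = 750
  i=2: min(250*3^2, 164950) = 2250
  i=3: min(250*3^3, 164950) = 6750
  i=4: min(250*3^4, 164950) = 20250
  i=5: min(250*3^5, 164950) = 60750
  i=6: min(250*3^6, 164950) = 164950
  i=7: min(250*3^7, 164950) = 164950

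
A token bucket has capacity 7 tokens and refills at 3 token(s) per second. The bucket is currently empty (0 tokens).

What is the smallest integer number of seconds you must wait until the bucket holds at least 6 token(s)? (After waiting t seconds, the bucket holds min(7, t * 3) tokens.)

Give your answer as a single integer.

Answer: 2

Derivation:
Need t * 3 >= 6, so t >= 6/3.
Smallest integer t = ceil(6/3) = 2.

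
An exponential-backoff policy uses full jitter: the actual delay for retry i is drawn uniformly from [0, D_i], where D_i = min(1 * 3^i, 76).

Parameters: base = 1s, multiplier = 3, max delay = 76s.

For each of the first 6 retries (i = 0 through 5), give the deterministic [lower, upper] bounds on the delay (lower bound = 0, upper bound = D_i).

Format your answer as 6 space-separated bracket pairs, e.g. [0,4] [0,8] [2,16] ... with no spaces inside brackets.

Answer: [0,1] [0,3] [0,9] [0,27] [0,76] [0,76]

Derivation:
Computing bounds per retry:
  i=0: D_i=min(1*3^0,76)=1, bounds=[0,1]
  i=1: D_i=min(1*3^1,76)=3, bounds=[0,3]
  i=2: D_i=min(1*3^2,76)=9, bounds=[0,9]
  i=3: D_i=min(1*3^3,76)=27, bounds=[0,27]
  i=4: D_i=min(1*3^4,76)=76, bounds=[0,76]
  i=5: D_i=min(1*3^5,76)=76, bounds=[0,76]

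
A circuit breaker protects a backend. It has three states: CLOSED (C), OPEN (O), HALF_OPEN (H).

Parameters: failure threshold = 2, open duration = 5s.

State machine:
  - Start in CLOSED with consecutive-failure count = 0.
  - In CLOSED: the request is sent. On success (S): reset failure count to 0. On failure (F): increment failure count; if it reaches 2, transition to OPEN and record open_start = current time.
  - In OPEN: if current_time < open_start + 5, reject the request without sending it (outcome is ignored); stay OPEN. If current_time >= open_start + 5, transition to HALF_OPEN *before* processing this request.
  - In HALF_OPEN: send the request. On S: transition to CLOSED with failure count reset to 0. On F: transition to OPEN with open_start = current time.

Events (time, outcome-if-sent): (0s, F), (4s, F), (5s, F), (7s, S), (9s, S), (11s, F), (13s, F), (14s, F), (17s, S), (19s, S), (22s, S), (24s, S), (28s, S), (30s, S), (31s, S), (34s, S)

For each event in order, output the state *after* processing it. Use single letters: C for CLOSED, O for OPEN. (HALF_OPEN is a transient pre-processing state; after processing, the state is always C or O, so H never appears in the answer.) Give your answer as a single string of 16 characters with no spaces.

State after each event:
  event#1 t=0s outcome=F: state=CLOSED
  event#2 t=4s outcome=F: state=OPEN
  event#3 t=5s outcome=F: state=OPEN
  event#4 t=7s outcome=S: state=OPEN
  event#5 t=9s outcome=S: state=CLOSED
  event#6 t=11s outcome=F: state=CLOSED
  event#7 t=13s outcome=F: state=OPEN
  event#8 t=14s outcome=F: state=OPEN
  event#9 t=17s outcome=S: state=OPEN
  event#10 t=19s outcome=S: state=CLOSED
  event#11 t=22s outcome=S: state=CLOSED
  event#12 t=24s outcome=S: state=CLOSED
  event#13 t=28s outcome=S: state=CLOSED
  event#14 t=30s outcome=S: state=CLOSED
  event#15 t=31s outcome=S: state=CLOSED
  event#16 t=34s outcome=S: state=CLOSED

Answer: COOOCCOOOCCCCCCC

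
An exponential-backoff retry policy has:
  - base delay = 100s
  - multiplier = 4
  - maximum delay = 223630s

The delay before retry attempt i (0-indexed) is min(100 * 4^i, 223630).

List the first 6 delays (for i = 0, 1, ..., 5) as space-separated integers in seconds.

Computing each delay:
  i=0: min(100*4^0, 223630) = 100
  i=1: min(100*4^1, 223630) = 400
  i=2: min(100*4^2, 223630) = 1600
  i=3: min(100*4^3, 223630) = 6400
  i=4: min(100*4^4, 223630) = 25600
  i=5: min(100*4^5, 223630) = 102400

Answer: 100 400 1600 6400 25600 102400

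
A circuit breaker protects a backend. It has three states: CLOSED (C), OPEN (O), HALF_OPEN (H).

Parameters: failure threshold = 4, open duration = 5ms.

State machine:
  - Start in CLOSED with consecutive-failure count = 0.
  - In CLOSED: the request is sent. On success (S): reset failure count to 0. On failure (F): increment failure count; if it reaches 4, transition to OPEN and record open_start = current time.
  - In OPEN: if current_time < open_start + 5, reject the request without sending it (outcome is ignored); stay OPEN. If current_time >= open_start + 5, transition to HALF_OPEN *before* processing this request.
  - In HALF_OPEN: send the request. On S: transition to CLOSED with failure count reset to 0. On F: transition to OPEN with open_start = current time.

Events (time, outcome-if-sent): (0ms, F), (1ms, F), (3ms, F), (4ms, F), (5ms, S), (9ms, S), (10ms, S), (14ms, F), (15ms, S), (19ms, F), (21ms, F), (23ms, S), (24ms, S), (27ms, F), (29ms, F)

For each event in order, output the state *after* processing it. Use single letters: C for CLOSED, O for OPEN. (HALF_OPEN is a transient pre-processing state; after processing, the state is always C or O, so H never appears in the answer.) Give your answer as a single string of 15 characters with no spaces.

State after each event:
  event#1 t=0ms outcome=F: state=CLOSED
  event#2 t=1ms outcome=F: state=CLOSED
  event#3 t=3ms outcome=F: state=CLOSED
  event#4 t=4ms outcome=F: state=OPEN
  event#5 t=5ms outcome=S: state=OPEN
  event#6 t=9ms outcome=S: state=CLOSED
  event#7 t=10ms outcome=S: state=CLOSED
  event#8 t=14ms outcome=F: state=CLOSED
  event#9 t=15ms outcome=S: state=CLOSED
  event#10 t=19ms outcome=F: state=CLOSED
  event#11 t=21ms outcome=F: state=CLOSED
  event#12 t=23ms outcome=S: state=CLOSED
  event#13 t=24ms outcome=S: state=CLOSED
  event#14 t=27ms outcome=F: state=CLOSED
  event#15 t=29ms outcome=F: state=CLOSED

Answer: CCCOOCCCCCCCCCC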